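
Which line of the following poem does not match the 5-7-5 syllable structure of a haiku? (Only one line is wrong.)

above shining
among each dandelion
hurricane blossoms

Line 1

Line 1: "above shining": 2+2 = 4 (expected 5)
Line 2: "among each dandelion": 2+1+4 = 7 ✓
Line 3: "hurricane blossoms": 3+2 = 5 ✓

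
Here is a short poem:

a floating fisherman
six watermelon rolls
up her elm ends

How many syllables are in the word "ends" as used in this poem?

1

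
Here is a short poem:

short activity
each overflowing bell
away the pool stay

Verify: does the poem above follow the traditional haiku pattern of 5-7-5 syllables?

No

Line 1: "short activity": 1+4 = 5 ✓
Line 2: "each overflowing bell": 1+4+1 = 6 (expected 7)
Line 3: "away the pool stay": 2+1+1+1 = 5 ✓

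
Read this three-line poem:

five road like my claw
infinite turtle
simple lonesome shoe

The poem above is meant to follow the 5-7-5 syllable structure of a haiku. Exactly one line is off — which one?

The second line

Line 1: five(1) + road(1) + like(1) + my(1) + claw(1) = 5 ✓
Line 2: infinite(3) + turtle(2) = 5 (expected 7)
Line 3: simple(2) + lonesome(2) + shoe(1) = 5 ✓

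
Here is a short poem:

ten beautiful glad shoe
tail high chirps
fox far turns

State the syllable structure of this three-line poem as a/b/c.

Line 1: ten (1), beautiful (3), glad (1), shoe (1) → 6
Line 2: tail (1), high (1), chirps (1) → 3
Line 3: fox (1), far (1), turns (1) → 3

6/3/3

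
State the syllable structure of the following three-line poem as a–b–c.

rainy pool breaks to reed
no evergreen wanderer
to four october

6–7–5

Line 1: rainy(2) + pool(1) + breaks(1) + to(1) + reed(1) = 6
Line 2: no(1) + evergreen(3) + wanderer(3) = 7
Line 3: to(1) + four(1) + october(3) = 5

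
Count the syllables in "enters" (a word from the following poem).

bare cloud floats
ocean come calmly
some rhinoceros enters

2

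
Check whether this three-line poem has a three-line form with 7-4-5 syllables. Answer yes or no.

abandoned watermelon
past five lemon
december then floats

Line 1: "abandoned watermelon": 3+4 = 7 ✓
Line 2: "past five lemon": 1+1+2 = 4 ✓
Line 3: "december then floats": 3+1+1 = 5 ✓

Yes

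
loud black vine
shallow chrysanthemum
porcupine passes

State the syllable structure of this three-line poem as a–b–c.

Line 1: loud(1) + black(1) + vine(1) = 3
Line 2: shallow(2) + chrysanthemum(4) = 6
Line 3: porcupine(3) + passes(2) = 5

3–6–5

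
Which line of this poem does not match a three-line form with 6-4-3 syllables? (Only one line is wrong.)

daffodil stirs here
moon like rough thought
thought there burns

Line 1: daffodil(3) + stirs(1) + here(1) = 5 (expected 6)
Line 2: moon(1) + like(1) + rough(1) + thought(1) = 4 ✓
Line 3: thought(1) + there(1) + burns(1) = 3 ✓

Line 1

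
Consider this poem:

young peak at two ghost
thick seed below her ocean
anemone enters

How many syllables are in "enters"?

2

"enters" has 2 syllables.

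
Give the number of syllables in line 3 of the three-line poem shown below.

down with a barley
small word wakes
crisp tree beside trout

5

Line 3: crisp(1) + tree(1) + beside(2) + trout(1) = 5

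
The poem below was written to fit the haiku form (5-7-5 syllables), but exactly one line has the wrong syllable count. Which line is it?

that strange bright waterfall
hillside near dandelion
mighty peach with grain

The first line

Line 1: "that strange bright waterfall": 1+1+1+3 = 6 (expected 5)
Line 2: "hillside near dandelion": 2+1+4 = 7 ✓
Line 3: "mighty peach with grain": 2+1+1+1 = 5 ✓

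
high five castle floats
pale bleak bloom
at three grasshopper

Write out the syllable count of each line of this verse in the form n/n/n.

5/3/5

Line 1: high(1) + five(1) + castle(2) + floats(1) = 5
Line 2: pale(1) + bleak(1) + bloom(1) = 3
Line 3: at(1) + three(1) + grasshopper(3) = 5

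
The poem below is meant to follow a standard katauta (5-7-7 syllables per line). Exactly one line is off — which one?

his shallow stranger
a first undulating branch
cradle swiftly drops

Line 3

Line 1: his(1) + shallow(2) + stranger(2) = 5 ✓
Line 2: a(1) + first(1) + undulating(4) + branch(1) = 7 ✓
Line 3: cradle(2) + swiftly(2) + drops(1) = 5 (expected 7)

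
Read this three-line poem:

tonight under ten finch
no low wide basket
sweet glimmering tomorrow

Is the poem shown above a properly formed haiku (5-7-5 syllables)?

No

Line 1: "tonight under ten finch": 2+2+1+1 = 6 (expected 5)
Line 2: "no low wide basket": 1+1+1+2 = 5 (expected 7)
Line 3: "sweet glimmering tomorrow": 1+3+3 = 7 (expected 5)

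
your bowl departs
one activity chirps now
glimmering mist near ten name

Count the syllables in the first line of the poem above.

4

The first line: your(1) + bowl(1) + departs(2) = 4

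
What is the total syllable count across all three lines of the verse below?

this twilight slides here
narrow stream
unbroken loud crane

13

Line 1: "this twilight slides here": 1+2+1+1 = 5
Line 2: "narrow stream": 2+1 = 3
Line 3: "unbroken loud crane": 3+1+1 = 5
Total: 5 + 3 + 5 = 13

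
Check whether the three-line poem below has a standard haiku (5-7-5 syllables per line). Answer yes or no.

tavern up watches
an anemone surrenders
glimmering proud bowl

No

Line 1: tavern(2) + up(1) + watches(2) = 5 ✓
Line 2: an(1) + anemone(4) + surrenders(3) = 8 (expected 7)
Line 3: glimmering(3) + proud(1) + bowl(1) = 5 ✓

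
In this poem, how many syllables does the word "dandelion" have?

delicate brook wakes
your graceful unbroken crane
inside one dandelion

4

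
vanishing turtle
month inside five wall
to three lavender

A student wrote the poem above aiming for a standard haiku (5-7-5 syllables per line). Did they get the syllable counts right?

Line 1: vanishing(3) + turtle(2) = 5 ✓
Line 2: month(1) + inside(2) + five(1) + wall(1) = 5 (expected 7)
Line 3: to(1) + three(1) + lavender(3) = 5 ✓

No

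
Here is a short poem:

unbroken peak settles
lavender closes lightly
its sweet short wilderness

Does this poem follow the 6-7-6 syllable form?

Line 1: "unbroken peak settles": 3+1+2 = 6 ✓
Line 2: "lavender closes lightly": 3+2+2 = 7 ✓
Line 3: "its sweet short wilderness": 1+1+1+3 = 6 ✓

Yes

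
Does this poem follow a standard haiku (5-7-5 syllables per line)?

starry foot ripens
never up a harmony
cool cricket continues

No

Line 1: starry (2), foot (1), ripens (2) → 5 ✓
Line 2: never (2), up (1), a (1), harmony (3) → 7 ✓
Line 3: cool (1), cricket (2), continues (3) → 6 (expected 5)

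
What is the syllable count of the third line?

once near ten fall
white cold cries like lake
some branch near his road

5

The third line: some(1) + branch(1) + near(1) + his(1) + road(1) = 5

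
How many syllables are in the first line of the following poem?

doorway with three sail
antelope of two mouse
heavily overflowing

The first line: "doorway with three sail": 2+1+1+1 = 5

5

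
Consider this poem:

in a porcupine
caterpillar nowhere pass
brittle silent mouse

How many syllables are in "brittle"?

2

"brittle" has 2 syllables.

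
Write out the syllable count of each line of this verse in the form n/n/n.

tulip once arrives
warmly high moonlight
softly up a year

5/5/5

Line 1: tulip (2), once (1), arrives (2) → 5
Line 2: warmly (2), high (1), moonlight (2) → 5
Line 3: softly (2), up (1), a (1), year (1) → 5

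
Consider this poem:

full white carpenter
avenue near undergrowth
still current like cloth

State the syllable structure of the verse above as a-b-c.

Line 1: full (1), white (1), carpenter (3) → 5
Line 2: avenue (3), near (1), undergrowth (3) → 7
Line 3: still (1), current (2), like (1), cloth (1) → 5

5-7-5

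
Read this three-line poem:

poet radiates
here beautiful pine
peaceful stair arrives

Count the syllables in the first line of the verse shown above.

5

The first line: poet(2) + radiates(3) = 5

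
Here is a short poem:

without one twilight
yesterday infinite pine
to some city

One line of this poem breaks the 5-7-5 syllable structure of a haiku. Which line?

The third line

Line 1: without (2), one (1), twilight (2) → 5 ✓
Line 2: yesterday (3), infinite (3), pine (1) → 7 ✓
Line 3: to (1), some (1), city (2) → 4 (expected 5)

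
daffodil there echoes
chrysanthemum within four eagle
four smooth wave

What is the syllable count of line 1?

6

Line 1: "daffodil there echoes": 3+1+2 = 6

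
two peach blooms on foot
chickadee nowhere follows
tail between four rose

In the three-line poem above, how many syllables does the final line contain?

The final line: "tail between four rose": 1+2+1+1 = 5

5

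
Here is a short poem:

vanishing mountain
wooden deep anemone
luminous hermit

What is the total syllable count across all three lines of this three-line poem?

17

Line 1: vanishing(3) + mountain(2) = 5
Line 2: wooden(2) + deep(1) + anemone(4) = 7
Line 3: luminous(3) + hermit(2) = 5
Total: 5 + 7 + 5 = 17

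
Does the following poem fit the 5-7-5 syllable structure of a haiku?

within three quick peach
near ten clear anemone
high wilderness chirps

Yes

Line 1: "within three quick peach": 2+1+1+1 = 5 ✓
Line 2: "near ten clear anemone": 1+1+1+4 = 7 ✓
Line 3: "high wilderness chirps": 1+3+1 = 5 ✓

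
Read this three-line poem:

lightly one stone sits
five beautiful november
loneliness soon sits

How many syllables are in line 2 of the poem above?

7

Line 2: "five beautiful november": 1+3+3 = 7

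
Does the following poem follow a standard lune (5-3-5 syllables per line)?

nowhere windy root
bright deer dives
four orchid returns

Yes

Line 1: nowhere(2) + windy(2) + root(1) = 5 ✓
Line 2: bright(1) + deer(1) + dives(1) = 3 ✓
Line 3: four(1) + orchid(2) + returns(2) = 5 ✓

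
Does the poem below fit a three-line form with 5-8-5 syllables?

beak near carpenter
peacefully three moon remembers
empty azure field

Line 1: beak(1) + near(1) + carpenter(3) = 5 ✓
Line 2: peacefully(3) + three(1) + moon(1) + remembers(3) = 8 ✓
Line 3: empty(2) + azure(2) + field(1) = 5 ✓

Yes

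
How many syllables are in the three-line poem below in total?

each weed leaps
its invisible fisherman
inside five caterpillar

Line 1: "each weed leaps": 1+1+1 = 3
Line 2: "its invisible fisherman": 1+4+3 = 8
Line 3: "inside five caterpillar": 2+1+4 = 7
Total: 3 + 8 + 7 = 18

18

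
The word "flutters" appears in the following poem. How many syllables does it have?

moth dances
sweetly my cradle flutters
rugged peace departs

2

"flutters" has 2 syllables.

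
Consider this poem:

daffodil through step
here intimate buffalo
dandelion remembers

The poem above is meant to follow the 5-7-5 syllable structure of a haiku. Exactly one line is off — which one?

Line 3

Line 1: "daffodil through step": 3+1+1 = 5 ✓
Line 2: "here intimate buffalo": 1+3+3 = 7 ✓
Line 3: "dandelion remembers": 4+3 = 7 (expected 5)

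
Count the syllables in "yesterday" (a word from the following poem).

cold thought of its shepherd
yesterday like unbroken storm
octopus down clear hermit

3

"yesterday" has 3 syllables.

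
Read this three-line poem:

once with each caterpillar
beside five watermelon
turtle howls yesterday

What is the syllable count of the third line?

The third line: turtle(2) + howls(1) + yesterday(3) = 6

6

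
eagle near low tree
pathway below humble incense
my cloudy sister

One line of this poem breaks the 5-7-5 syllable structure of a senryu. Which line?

Line 1: eagle (2), near (1), low (1), tree (1) → 5 ✓
Line 2: pathway (2), below (2), humble (2), incense (2) → 8 (expected 7)
Line 3: my (1), cloudy (2), sister (2) → 5 ✓

Line 2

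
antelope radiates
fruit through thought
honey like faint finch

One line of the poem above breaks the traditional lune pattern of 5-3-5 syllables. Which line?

The first line

Line 1: "antelope radiates": 3+3 = 6 (expected 5)
Line 2: "fruit through thought": 1+1+1 = 3 ✓
Line 3: "honey like faint finch": 2+1+1+1 = 5 ✓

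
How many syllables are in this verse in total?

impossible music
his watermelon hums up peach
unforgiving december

21

Line 1: "impossible music": 4+2 = 6
Line 2: "his watermelon hums up peach": 1+4+1+1+1 = 8
Line 3: "unforgiving december": 4+3 = 7
Total: 6 + 8 + 7 = 21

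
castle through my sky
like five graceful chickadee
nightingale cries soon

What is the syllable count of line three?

5

Line three: nightingale (3), cries (1), soon (1) → 5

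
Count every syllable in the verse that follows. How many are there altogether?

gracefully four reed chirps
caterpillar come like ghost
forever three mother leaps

20

Line 1: gracefully (3), four (1), reed (1), chirps (1) → 6
Line 2: caterpillar (4), come (1), like (1), ghost (1) → 7
Line 3: forever (3), three (1), mother (2), leaps (1) → 7
Total: 6 + 7 + 7 = 20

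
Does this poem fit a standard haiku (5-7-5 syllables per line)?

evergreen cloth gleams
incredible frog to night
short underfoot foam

Line 1: evergreen(3) + cloth(1) + gleams(1) = 5 ✓
Line 2: incredible(4) + frog(1) + to(1) + night(1) = 7 ✓
Line 3: short(1) + underfoot(3) + foam(1) = 5 ✓

Yes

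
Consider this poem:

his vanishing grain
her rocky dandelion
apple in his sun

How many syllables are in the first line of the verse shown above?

5

The first line: his (1), vanishing (3), grain (1) → 5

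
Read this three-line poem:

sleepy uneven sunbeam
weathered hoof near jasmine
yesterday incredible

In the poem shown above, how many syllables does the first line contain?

7

The first line: sleepy(2) + uneven(3) + sunbeam(2) = 7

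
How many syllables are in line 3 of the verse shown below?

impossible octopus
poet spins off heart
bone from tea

3

Line 3: bone (1), from (1), tea (1) → 3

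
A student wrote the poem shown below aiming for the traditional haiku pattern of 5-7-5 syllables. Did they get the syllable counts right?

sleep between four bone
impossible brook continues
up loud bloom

No

Line 1: sleep (1), between (2), four (1), bone (1) → 5 ✓
Line 2: impossible (4), brook (1), continues (3) → 8 (expected 7)
Line 3: up (1), loud (1), bloom (1) → 3 (expected 5)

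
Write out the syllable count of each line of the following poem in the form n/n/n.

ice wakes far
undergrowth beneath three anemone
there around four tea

3/10/5

Line 1: ice (1), wakes (1), far (1) → 3
Line 2: undergrowth (3), beneath (2), three (1), anemone (4) → 10
Line 3: there (1), around (2), four (1), tea (1) → 5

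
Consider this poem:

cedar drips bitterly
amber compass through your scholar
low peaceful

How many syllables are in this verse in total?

17

Line 1: cedar (2), drips (1), bitterly (3) → 6
Line 2: amber (2), compass (2), through (1), your (1), scholar (2) → 8
Line 3: low (1), peaceful (2) → 3
Total: 6 + 8 + 3 = 17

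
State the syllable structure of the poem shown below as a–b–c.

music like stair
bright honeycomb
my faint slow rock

Line 1: music (2), like (1), stair (1) → 4
Line 2: bright (1), honeycomb (3) → 4
Line 3: my (1), faint (1), slow (1), rock (1) → 4

4–4–4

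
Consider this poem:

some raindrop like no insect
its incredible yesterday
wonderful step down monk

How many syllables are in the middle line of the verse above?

8

The middle line: its (1), incredible (4), yesterday (3) → 8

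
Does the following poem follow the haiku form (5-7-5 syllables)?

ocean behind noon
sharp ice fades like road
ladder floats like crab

Line 1: ocean (2), behind (2), noon (1) → 5 ✓
Line 2: sharp (1), ice (1), fades (1), like (1), road (1) → 5 (expected 7)
Line 3: ladder (2), floats (1), like (1), crab (1) → 5 ✓

No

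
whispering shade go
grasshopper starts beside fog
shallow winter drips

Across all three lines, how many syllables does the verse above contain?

17

Line 1: whispering (3), shade (1), go (1) → 5
Line 2: grasshopper (3), starts (1), beside (2), fog (1) → 7
Line 3: shallow (2), winter (2), drips (1) → 5
Total: 5 + 7 + 5 = 17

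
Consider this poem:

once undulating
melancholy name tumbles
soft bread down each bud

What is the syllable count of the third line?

5

The third line: soft (1), bread (1), down (1), each (1), bud (1) → 5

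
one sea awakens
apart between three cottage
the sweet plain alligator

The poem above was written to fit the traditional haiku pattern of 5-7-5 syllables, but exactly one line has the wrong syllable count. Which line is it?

Line 1: one(1) + sea(1) + awakens(3) = 5 ✓
Line 2: apart(2) + between(2) + three(1) + cottage(2) = 7 ✓
Line 3: the(1) + sweet(1) + plain(1) + alligator(4) = 7 (expected 5)

The third line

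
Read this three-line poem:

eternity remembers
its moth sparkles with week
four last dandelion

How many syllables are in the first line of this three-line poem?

The first line: eternity (4), remembers (3) → 7

7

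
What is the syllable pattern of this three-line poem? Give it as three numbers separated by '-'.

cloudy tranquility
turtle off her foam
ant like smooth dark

Line 1: "cloudy tranquility": 2+4 = 6
Line 2: "turtle off her foam": 2+1+1+1 = 5
Line 3: "ant like smooth dark": 1+1+1+1 = 4

6-5-4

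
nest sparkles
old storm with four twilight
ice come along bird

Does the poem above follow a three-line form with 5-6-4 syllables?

No

Line 1: nest(1) + sparkles(2) = 3 (expected 5)
Line 2: old(1) + storm(1) + with(1) + four(1) + twilight(2) = 6 ✓
Line 3: ice(1) + come(1) + along(2) + bird(1) = 5 (expected 4)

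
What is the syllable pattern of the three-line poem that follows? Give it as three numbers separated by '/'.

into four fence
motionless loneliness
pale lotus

4/6/3

Line 1: into (2), four (1), fence (1) → 4
Line 2: motionless (3), loneliness (3) → 6
Line 3: pale (1), lotus (2) → 3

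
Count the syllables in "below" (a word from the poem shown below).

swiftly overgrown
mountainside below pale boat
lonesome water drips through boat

2

"below" has 2 syllables.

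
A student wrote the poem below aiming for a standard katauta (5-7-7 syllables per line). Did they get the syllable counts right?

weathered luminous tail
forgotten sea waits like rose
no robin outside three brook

No

Line 1: weathered (2), luminous (3), tail (1) → 6 (expected 5)
Line 2: forgotten (3), sea (1), waits (1), like (1), rose (1) → 7 ✓
Line 3: no (1), robin (2), outside (2), three (1), brook (1) → 7 ✓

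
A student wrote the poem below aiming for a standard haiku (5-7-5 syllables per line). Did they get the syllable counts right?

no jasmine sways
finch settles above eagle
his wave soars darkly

No

Line 1: no(1) + jasmine(2) + sways(1) = 4 (expected 5)
Line 2: finch(1) + settles(2) + above(2) + eagle(2) = 7 ✓
Line 3: his(1) + wave(1) + soars(1) + darkly(2) = 5 ✓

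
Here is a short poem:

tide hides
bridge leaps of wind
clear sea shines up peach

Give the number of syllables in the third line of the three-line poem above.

The third line: "clear sea shines up peach": 1+1+1+1+1 = 5

5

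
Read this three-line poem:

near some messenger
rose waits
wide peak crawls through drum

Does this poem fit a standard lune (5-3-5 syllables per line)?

Line 1: near (1), some (1), messenger (3) → 5 ✓
Line 2: rose (1), waits (1) → 2 (expected 3)
Line 3: wide (1), peak (1), crawls (1), through (1), drum (1) → 5 ✓

No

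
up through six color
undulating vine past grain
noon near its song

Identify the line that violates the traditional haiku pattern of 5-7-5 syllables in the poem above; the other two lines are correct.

The third line

Line 1: up (1), through (1), six (1), color (2) → 5 ✓
Line 2: undulating (4), vine (1), past (1), grain (1) → 7 ✓
Line 3: noon (1), near (1), its (1), song (1) → 4 (expected 5)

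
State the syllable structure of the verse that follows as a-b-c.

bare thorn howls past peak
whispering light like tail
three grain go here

Line 1: "bare thorn howls past peak": 1+1+1+1+1 = 5
Line 2: "whispering light like tail": 3+1+1+1 = 6
Line 3: "three grain go here": 1+1+1+1 = 4

5-6-4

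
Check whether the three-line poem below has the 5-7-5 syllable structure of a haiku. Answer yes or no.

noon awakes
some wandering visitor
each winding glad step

Line 1: "noon awakes": 1+2 = 3 (expected 5)
Line 2: "some wandering visitor": 1+3+3 = 7 ✓
Line 3: "each winding glad step": 1+2+1+1 = 5 ✓

No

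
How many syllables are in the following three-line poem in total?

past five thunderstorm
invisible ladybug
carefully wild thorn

Line 1: past(1) + five(1) + thunderstorm(3) = 5
Line 2: invisible(4) + ladybug(3) = 7
Line 3: carefully(3) + wild(1) + thorn(1) = 5
Total: 5 + 7 + 5 = 17

17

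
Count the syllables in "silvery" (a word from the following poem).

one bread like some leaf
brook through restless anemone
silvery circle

3

"silvery" has 3 syllables.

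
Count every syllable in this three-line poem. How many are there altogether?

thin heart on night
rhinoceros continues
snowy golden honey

17

Line 1: "thin heart on night": 1+1+1+1 = 4
Line 2: "rhinoceros continues": 4+3 = 7
Line 3: "snowy golden honey": 2+2+2 = 6
Total: 4 + 7 + 6 = 17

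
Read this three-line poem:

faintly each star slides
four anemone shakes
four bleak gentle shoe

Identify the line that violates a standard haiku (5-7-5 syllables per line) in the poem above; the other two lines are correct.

Line 1: faintly(2) + each(1) + star(1) + slides(1) = 5 ✓
Line 2: four(1) + anemone(4) + shakes(1) = 6 (expected 7)
Line 3: four(1) + bleak(1) + gentle(2) + shoe(1) = 5 ✓

The second line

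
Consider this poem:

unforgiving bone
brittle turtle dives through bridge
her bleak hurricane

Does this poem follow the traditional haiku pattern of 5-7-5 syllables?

Yes

Line 1: "unforgiving bone": 4+1 = 5 ✓
Line 2: "brittle turtle dives through bridge": 2+2+1+1+1 = 7 ✓
Line 3: "her bleak hurricane": 1+1+3 = 5 ✓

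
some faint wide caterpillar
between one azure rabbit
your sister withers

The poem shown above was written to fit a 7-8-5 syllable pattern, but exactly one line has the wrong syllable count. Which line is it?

The second line

Line 1: some (1), faint (1), wide (1), caterpillar (4) → 7 ✓
Line 2: between (2), one (1), azure (2), rabbit (2) → 7 (expected 8)
Line 3: your (1), sister (2), withers (2) → 5 ✓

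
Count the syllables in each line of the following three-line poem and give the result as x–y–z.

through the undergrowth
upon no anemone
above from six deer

Line 1: through(1) + the(1) + undergrowth(3) = 5
Line 2: upon(2) + no(1) + anemone(4) = 7
Line 3: above(2) + from(1) + six(1) + deer(1) = 5

5–7–5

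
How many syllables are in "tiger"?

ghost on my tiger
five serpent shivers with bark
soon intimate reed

2

"tiger" has 2 syllables.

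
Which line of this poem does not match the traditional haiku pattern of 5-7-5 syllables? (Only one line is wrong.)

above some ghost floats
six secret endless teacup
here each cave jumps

Line 1: "above some ghost floats": 2+1+1+1 = 5 ✓
Line 2: "six secret endless teacup": 1+2+2+2 = 7 ✓
Line 3: "here each cave jumps": 1+1+1+1 = 4 (expected 5)

The third line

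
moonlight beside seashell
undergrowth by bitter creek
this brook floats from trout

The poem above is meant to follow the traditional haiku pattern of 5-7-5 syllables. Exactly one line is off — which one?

Line 1: moonlight(2) + beside(2) + seashell(2) = 6 (expected 5)
Line 2: undergrowth(3) + by(1) + bitter(2) + creek(1) = 7 ✓
Line 3: this(1) + brook(1) + floats(1) + from(1) + trout(1) = 5 ✓

The first line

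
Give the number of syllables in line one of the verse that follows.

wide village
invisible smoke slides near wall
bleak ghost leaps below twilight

3

Line one: wide(1) + village(2) = 3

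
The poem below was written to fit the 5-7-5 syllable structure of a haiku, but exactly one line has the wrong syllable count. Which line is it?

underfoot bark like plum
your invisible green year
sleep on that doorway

The first line

Line 1: underfoot(3) + bark(1) + like(1) + plum(1) = 6 (expected 5)
Line 2: your(1) + invisible(4) + green(1) + year(1) = 7 ✓
Line 3: sleep(1) + on(1) + that(1) + doorway(2) = 5 ✓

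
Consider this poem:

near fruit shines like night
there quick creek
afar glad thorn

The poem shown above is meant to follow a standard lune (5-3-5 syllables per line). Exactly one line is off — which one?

Line 1: near (1), fruit (1), shines (1), like (1), night (1) → 5 ✓
Line 2: there (1), quick (1), creek (1) → 3 ✓
Line 3: afar (2), glad (1), thorn (1) → 4 (expected 5)

The third line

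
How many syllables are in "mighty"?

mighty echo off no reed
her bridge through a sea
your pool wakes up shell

2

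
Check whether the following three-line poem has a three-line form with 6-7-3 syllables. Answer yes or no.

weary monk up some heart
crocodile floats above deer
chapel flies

Line 1: "weary monk up some heart": 2+1+1+1+1 = 6 ✓
Line 2: "crocodile floats above deer": 3+1+2+1 = 7 ✓
Line 3: "chapel flies": 2+1 = 3 ✓

Yes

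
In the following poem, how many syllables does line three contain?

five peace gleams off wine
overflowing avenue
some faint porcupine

Line three: some(1) + faint(1) + porcupine(3) = 5

5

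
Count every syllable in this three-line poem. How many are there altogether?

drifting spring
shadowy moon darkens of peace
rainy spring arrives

Line 1: drifting (2), spring (1) → 3
Line 2: shadowy (3), moon (1), darkens (2), of (1), peace (1) → 8
Line 3: rainy (2), spring (1), arrives (2) → 5
Total: 3 + 8 + 5 = 16

16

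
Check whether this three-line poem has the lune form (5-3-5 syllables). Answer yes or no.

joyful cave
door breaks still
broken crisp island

No

Line 1: joyful (2), cave (1) → 3 (expected 5)
Line 2: door (1), breaks (1), still (1) → 3 ✓
Line 3: broken (2), crisp (1), island (2) → 5 ✓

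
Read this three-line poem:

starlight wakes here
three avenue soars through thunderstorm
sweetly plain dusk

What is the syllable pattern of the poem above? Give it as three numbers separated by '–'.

4–9–4

Line 1: starlight (2), wakes (1), here (1) → 4
Line 2: three (1), avenue (3), soars (1), through (1), thunderstorm (3) → 9
Line 3: sweetly (2), plain (1), dusk (1) → 4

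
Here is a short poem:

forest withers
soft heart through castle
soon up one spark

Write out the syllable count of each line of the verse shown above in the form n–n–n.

Line 1: "forest withers": 2+2 = 4
Line 2: "soft heart through castle": 1+1+1+2 = 5
Line 3: "soon up one spark": 1+1+1+1 = 4

4–5–4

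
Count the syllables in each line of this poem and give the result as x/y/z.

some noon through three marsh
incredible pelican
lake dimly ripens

Line 1: some(1) + noon(1) + through(1) + three(1) + marsh(1) = 5
Line 2: incredible(4) + pelican(3) = 7
Line 3: lake(1) + dimly(2) + ripens(2) = 5

5/7/5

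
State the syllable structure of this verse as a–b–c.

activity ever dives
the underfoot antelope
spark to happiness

Line 1: activity (4), ever (2), dives (1) → 7
Line 2: the (1), underfoot (3), antelope (3) → 7
Line 3: spark (1), to (1), happiness (3) → 5

7–7–5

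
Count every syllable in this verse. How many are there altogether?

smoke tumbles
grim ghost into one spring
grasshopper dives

13

Line 1: "smoke tumbles": 1+2 = 3
Line 2: "grim ghost into one spring": 1+1+2+1+1 = 6
Line 3: "grasshopper dives": 3+1 = 4
Total: 3 + 6 + 4 = 13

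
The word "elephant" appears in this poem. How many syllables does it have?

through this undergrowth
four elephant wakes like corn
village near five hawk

3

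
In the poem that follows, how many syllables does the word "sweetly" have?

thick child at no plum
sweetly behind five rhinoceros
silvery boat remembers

"sweetly" has 2 syllables.

2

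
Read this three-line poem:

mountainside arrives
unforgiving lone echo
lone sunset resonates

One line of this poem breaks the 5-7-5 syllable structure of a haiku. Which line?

The third line

Line 1: mountainside (3), arrives (2) → 5 ✓
Line 2: unforgiving (4), lone (1), echo (2) → 7 ✓
Line 3: lone (1), sunset (2), resonates (3) → 6 (expected 5)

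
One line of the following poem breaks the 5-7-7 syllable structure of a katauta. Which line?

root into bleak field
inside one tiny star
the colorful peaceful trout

Line 1: root(1) + into(2) + bleak(1) + field(1) = 5 ✓
Line 2: inside(2) + one(1) + tiny(2) + star(1) = 6 (expected 7)
Line 3: the(1) + colorful(3) + peaceful(2) + trout(1) = 7 ✓

Line 2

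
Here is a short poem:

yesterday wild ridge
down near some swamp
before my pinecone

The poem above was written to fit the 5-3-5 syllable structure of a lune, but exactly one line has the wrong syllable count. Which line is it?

The second line

Line 1: yesterday(3) + wild(1) + ridge(1) = 5 ✓
Line 2: down(1) + near(1) + some(1) + swamp(1) = 4 (expected 3)
Line 3: before(2) + my(1) + pinecone(2) = 5 ✓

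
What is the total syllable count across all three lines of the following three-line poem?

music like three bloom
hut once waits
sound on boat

Line 1: music (2), like (1), three (1), bloom (1) → 5
Line 2: hut (1), once (1), waits (1) → 3
Line 3: sound (1), on (1), boat (1) → 3
Total: 5 + 3 + 3 = 11

11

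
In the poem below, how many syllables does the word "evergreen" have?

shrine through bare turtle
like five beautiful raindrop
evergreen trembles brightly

3

"evergreen" has 3 syllables.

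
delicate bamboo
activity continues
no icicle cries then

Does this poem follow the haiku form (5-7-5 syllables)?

No

Line 1: delicate(3) + bamboo(2) = 5 ✓
Line 2: activity(4) + continues(3) = 7 ✓
Line 3: no(1) + icicle(3) + cries(1) + then(1) = 6 (expected 5)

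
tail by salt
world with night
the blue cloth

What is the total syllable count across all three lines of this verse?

Line 1: "tail by salt": 1+1+1 = 3
Line 2: "world with night": 1+1+1 = 3
Line 3: "the blue cloth": 1+1+1 = 3
Total: 3 + 3 + 3 = 9

9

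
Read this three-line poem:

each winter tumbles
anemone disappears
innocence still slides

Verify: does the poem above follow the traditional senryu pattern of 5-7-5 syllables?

Line 1: each (1), winter (2), tumbles (2) → 5 ✓
Line 2: anemone (4), disappears (3) → 7 ✓
Line 3: innocence (3), still (1), slides (1) → 5 ✓

Yes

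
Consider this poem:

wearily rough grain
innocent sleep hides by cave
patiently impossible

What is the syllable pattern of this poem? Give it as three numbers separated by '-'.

5-7-7

Line 1: wearily (3), rough (1), grain (1) → 5
Line 2: innocent (3), sleep (1), hides (1), by (1), cave (1) → 7
Line 3: patiently (3), impossible (4) → 7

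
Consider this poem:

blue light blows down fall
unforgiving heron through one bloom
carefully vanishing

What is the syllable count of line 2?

Line 2: unforgiving(4) + heron(2) + through(1) + one(1) + bloom(1) = 9

9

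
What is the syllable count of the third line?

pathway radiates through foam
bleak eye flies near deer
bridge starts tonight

The third line: "bridge starts tonight": 1+1+2 = 4

4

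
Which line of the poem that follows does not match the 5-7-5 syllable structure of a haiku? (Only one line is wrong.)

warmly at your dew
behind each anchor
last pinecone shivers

Line 1: "warmly at your dew": 2+1+1+1 = 5 ✓
Line 2: "behind each anchor": 2+1+2 = 5 (expected 7)
Line 3: "last pinecone shivers": 1+2+2 = 5 ✓

The second line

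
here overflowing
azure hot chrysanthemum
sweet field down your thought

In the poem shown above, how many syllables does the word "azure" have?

"azure" has 2 syllables.

2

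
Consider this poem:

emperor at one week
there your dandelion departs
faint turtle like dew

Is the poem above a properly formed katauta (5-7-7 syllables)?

No

Line 1: "emperor at one week": 3+1+1+1 = 6 (expected 5)
Line 2: "there your dandelion departs": 1+1+4+2 = 8 (expected 7)
Line 3: "faint turtle like dew": 1+2+1+1 = 5 (expected 7)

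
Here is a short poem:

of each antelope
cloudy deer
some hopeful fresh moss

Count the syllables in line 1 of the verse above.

5

Line 1: "of each antelope": 1+1+3 = 5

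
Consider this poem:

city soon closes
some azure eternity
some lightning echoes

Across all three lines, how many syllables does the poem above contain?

Line 1: "city soon closes": 2+1+2 = 5
Line 2: "some azure eternity": 1+2+4 = 7
Line 3: "some lightning echoes": 1+2+2 = 5
Total: 5 + 7 + 5 = 17

17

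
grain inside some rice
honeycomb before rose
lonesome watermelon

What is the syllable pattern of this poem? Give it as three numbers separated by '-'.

5-6-6

Line 1: grain (1), inside (2), some (1), rice (1) → 5
Line 2: honeycomb (3), before (2), rose (1) → 6
Line 3: lonesome (2), watermelon (4) → 6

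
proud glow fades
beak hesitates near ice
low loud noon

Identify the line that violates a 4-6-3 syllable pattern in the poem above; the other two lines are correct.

The first line

Line 1: "proud glow fades": 1+1+1 = 3 (expected 4)
Line 2: "beak hesitates near ice": 1+3+1+1 = 6 ✓
Line 3: "low loud noon": 1+1+1 = 3 ✓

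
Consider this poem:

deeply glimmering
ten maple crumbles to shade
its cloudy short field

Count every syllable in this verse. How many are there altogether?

Line 1: deeply (2), glimmering (3) → 5
Line 2: ten (1), maple (2), crumbles (2), to (1), shade (1) → 7
Line 3: its (1), cloudy (2), short (1), field (1) → 5
Total: 5 + 7 + 5 = 17

17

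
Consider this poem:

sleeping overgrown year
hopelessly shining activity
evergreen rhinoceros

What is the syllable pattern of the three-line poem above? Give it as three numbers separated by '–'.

Line 1: sleeping(2) + overgrown(3) + year(1) = 6
Line 2: hopelessly(3) + shining(2) + activity(4) = 9
Line 3: evergreen(3) + rhinoceros(4) = 7

6–9–7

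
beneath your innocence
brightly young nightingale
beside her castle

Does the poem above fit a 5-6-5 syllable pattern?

Line 1: beneath(2) + your(1) + innocence(3) = 6 (expected 5)
Line 2: brightly(2) + young(1) + nightingale(3) = 6 ✓
Line 3: beside(2) + her(1) + castle(2) = 5 ✓

No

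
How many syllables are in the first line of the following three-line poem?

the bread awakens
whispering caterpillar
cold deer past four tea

The first line: the(1) + bread(1) + awakens(3) = 5

5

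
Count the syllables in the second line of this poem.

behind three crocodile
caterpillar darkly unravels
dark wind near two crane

9

The second line: caterpillar (4), darkly (2), unravels (3) → 9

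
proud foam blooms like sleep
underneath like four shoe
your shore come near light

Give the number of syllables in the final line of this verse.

The final line: your (1), shore (1), come (1), near (1), light (1) → 5

5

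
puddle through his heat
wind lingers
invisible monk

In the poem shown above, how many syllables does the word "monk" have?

1

"monk" has 1 syllable.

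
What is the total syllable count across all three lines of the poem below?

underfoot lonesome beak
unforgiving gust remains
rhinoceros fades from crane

20

Line 1: "underfoot lonesome beak": 3+2+1 = 6
Line 2: "unforgiving gust remains": 4+1+2 = 7
Line 3: "rhinoceros fades from crane": 4+1+1+1 = 7
Total: 6 + 7 + 7 = 20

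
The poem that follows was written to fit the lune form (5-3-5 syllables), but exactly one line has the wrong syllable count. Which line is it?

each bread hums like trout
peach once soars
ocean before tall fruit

Line 3

Line 1: each(1) + bread(1) + hums(1) + like(1) + trout(1) = 5 ✓
Line 2: peach(1) + once(1) + soars(1) = 3 ✓
Line 3: ocean(2) + before(2) + tall(1) + fruit(1) = 6 (expected 5)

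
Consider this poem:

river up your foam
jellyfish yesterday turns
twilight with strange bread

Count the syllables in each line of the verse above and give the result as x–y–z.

Line 1: river(2) + up(1) + your(1) + foam(1) = 5
Line 2: jellyfish(3) + yesterday(3) + turns(1) = 7
Line 3: twilight(2) + with(1) + strange(1) + bread(1) = 5

5–7–5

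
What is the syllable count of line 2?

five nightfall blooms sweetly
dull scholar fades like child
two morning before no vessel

6

Line 2: dull(1) + scholar(2) + fades(1) + like(1) + child(1) = 6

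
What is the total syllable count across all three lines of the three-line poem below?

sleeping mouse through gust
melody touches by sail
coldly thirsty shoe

Line 1: "sleeping mouse through gust": 2+1+1+1 = 5
Line 2: "melody touches by sail": 3+2+1+1 = 7
Line 3: "coldly thirsty shoe": 2+2+1 = 5
Total: 5 + 7 + 5 = 17

17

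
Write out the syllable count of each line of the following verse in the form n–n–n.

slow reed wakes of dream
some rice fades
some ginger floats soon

5–3–5

Line 1: "slow reed wakes of dream": 1+1+1+1+1 = 5
Line 2: "some rice fades": 1+1+1 = 3
Line 3: "some ginger floats soon": 1+2+1+1 = 5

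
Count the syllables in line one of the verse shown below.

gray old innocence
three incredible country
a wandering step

Line one: gray(1) + old(1) + innocence(3) = 5

5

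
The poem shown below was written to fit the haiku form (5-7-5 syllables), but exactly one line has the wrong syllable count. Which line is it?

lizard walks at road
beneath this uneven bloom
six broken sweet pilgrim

Line 1: "lizard walks at road": 2+1+1+1 = 5 ✓
Line 2: "beneath this uneven bloom": 2+1+3+1 = 7 ✓
Line 3: "six broken sweet pilgrim": 1+2+1+2 = 6 (expected 5)

Line 3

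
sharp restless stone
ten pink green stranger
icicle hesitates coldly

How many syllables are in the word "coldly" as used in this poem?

2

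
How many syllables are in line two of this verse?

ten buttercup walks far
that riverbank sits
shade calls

Line two: "that riverbank sits": 1+3+1 = 5

5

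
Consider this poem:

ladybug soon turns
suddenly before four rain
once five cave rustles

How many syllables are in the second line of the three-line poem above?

7

The second line: "suddenly before four rain": 3+2+1+1 = 7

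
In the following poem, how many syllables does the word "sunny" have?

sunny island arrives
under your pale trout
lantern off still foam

2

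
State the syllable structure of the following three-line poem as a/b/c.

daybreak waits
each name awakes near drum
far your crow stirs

Line 1: daybreak(2) + waits(1) = 3
Line 2: each(1) + name(1) + awakes(2) + near(1) + drum(1) = 6
Line 3: far(1) + your(1) + crow(1) + stirs(1) = 4

3/6/4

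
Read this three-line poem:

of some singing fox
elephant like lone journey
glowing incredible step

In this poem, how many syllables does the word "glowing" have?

2

"glowing" has 2 syllables.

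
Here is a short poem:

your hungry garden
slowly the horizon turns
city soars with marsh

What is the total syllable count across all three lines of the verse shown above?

Line 1: "your hungry garden": 1+2+2 = 5
Line 2: "slowly the horizon turns": 2+1+3+1 = 7
Line 3: "city soars with marsh": 2+1+1+1 = 5
Total: 5 + 7 + 5 = 17

17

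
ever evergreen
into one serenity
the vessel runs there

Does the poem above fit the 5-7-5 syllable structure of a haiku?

Yes

Line 1: "ever evergreen": 2+3 = 5 ✓
Line 2: "into one serenity": 2+1+4 = 7 ✓
Line 3: "the vessel runs there": 1+2+1+1 = 5 ✓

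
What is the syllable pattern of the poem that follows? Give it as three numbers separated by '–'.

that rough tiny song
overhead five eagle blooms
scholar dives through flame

Line 1: "that rough tiny song": 1+1+2+1 = 5
Line 2: "overhead five eagle blooms": 3+1+2+1 = 7
Line 3: "scholar dives through flame": 2+1+1+1 = 5

5–7–5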